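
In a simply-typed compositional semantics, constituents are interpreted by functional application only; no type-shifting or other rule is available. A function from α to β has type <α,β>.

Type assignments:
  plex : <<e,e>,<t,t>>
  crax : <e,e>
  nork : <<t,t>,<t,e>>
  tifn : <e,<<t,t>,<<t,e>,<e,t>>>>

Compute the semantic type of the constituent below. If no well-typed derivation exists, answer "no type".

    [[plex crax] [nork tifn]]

[plex crax]: plex is <<e,e>,<t,t>>, crax is <e,e>; result <t,t>.
At [nork tifn]: neither <<t,t>,<t,e>> nor <e,<<t,t>,<<t,e>,<e,t>>>> can take the other as argument; the node is ill-typed.

no type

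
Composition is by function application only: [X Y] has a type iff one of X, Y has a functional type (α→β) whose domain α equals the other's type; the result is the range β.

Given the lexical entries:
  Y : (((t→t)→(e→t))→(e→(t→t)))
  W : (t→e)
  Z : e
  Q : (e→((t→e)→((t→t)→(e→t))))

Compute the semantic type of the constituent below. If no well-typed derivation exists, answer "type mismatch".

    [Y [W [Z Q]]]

[Z Q]: Q is (e→((t→e)→((t→t)→(e→t)))), Z is e; result ((t→e)→((t→t)→(e→t))).
[W [Z Q]]: [Z Q] is ((t→e)→((t→t)→(e→t))), W is (t→e); result ((t→t)→(e→t)).
[Y [W [Z Q]]]: Y is (((t→t)→(e→t))→(e→(t→t))), [W [Z Q]] is ((t→t)→(e→t)); result (e→(t→t)).

(e→(t→t))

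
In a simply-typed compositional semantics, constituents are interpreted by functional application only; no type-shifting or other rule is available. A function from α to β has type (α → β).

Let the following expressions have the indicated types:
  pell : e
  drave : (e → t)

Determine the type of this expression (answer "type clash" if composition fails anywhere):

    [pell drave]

t

At [pell drave], drave : (e → t) takes pell : e, giving t.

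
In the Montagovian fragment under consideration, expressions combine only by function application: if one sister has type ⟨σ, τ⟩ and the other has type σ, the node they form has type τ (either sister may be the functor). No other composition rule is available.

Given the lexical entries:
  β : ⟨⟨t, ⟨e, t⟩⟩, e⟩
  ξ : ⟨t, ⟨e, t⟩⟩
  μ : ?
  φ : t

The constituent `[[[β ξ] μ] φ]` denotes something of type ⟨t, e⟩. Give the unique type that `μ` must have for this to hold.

⟨e, ⟨t, ⟨t, e⟩⟩⟩

For [[[β ξ] μ] φ] to have type ⟨t, e⟩ with φ of type t, [[β ξ] μ] must be the function: [[β ξ] μ] : ⟨t, ⟨t, e⟩⟩.
For [[β ξ] μ] to have type ⟨t, ⟨t, e⟩⟩ with [β ξ] of type e, μ must be the function: μ : ⟨e, ⟨t, ⟨t, e⟩⟩⟩.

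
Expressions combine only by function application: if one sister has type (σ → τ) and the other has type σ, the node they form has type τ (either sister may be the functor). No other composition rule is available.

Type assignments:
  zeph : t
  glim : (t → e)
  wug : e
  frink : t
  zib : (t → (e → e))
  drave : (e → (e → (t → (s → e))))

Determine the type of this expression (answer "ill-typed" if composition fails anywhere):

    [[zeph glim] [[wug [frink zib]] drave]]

[zeph glim]: (t → e) applied to t yields e.
[frink zib]: (t → (e → e)) applied to t yields (e → e).
[wug [frink zib]]: (e → e) applied to e yields e.
[[wug [frink zib]] drave]: (e → (e → (t → (s → e)))) applied to e yields (e → (t → (s → e))).
[[zeph glim] [[wug [frink zib]] drave]]: (e → (t → (s → e))) applied to e yields (t → (s → e)).

(t → (s → e))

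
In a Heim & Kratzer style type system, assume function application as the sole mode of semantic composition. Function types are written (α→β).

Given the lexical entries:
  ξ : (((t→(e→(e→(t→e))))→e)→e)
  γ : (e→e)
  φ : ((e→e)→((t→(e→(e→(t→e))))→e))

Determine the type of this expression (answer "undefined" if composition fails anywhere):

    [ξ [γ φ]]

e

[γ φ]: ((e→e)→((t→(e→(e→(t→e))))→e)) applied to (e→e) yields ((t→(e→(e→(t→e))))→e).
[ξ [γ φ]]: (((t→(e→(e→(t→e))))→e)→e) applied to ((t→(e→(e→(t→e))))→e) yields e.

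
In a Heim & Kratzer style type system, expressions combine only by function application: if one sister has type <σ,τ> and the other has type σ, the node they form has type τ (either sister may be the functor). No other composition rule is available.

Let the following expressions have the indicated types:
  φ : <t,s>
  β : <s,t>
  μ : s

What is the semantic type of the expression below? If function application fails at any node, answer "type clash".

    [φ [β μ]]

[β μ]: β is <s,t>, μ is s; result t.
[φ [β μ]]: φ is <t,s>, [β μ] is t; result s.

s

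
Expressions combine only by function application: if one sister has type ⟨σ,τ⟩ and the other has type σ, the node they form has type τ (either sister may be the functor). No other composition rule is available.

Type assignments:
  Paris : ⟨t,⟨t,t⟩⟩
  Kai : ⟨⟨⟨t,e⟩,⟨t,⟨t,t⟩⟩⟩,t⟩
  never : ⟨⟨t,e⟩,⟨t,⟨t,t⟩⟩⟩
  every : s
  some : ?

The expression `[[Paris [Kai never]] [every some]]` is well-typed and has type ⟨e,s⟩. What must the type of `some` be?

⟨s,⟨⟨t,t⟩,⟨e,s⟩⟩⟩

[[Paris [Kai never]] [every some]] must have type ⟨e,s⟩. The sister [Paris [Kai never]] has type ⟨t,t⟩; that is not a function onto ⟨e,s⟩, so [every some] must be the functor, of type ⟨⟨t,t⟩,⟨e,s⟩⟩.
[every some] must have type ⟨⟨t,t⟩,⟨e,s⟩⟩. The sister every has type s; that is not a function onto ⟨⟨t,t⟩,⟨e,s⟩⟩, so some must be the functor, of type ⟨s,⟨⟨t,t⟩,⟨e,s⟩⟩⟩.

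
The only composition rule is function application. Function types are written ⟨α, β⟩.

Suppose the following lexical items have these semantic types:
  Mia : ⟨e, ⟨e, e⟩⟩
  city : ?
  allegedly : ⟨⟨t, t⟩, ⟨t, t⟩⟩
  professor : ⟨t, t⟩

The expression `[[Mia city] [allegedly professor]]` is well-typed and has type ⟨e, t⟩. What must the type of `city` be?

⟨⟨e, ⟨e, e⟩⟩, ⟨⟨t, t⟩, ⟨e, t⟩⟩⟩

At [[Mia city] [allegedly professor]] (required: ⟨e, t⟩): [allegedly professor] is ⟨t, t⟩, which is not a function with range ⟨e, t⟩; hence [Mia city] is the functor — type ⟨⟨t, t⟩, ⟨e, t⟩⟩.
At [Mia city] (required: ⟨⟨t, t⟩, ⟨e, t⟩⟩): Mia is ⟨e, ⟨e, e⟩⟩, which is not a function with range ⟨⟨t, t⟩, ⟨e, t⟩⟩; hence city is the functor — type ⟨⟨e, ⟨e, e⟩⟩, ⟨⟨t, t⟩, ⟨e, t⟩⟩⟩.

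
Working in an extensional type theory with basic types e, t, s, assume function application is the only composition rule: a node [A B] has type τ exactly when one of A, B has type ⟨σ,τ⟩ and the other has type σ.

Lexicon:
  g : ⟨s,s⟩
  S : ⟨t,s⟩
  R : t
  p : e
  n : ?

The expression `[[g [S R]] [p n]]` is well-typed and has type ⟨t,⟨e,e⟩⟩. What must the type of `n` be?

[[g [S R]] [p n]] is required to be ⟨t,⟨e,e⟩⟩. [g [S R]] : s cannot yield ⟨t,⟨e,e⟩⟩ as functor, so [p n] : ⟨s,⟨t,⟨e,e⟩⟩⟩.
[p n] is required to be ⟨s,⟨t,⟨e,e⟩⟩⟩. p : e cannot yield ⟨s,⟨t,⟨e,e⟩⟩⟩ as functor, so n : ⟨e,⟨s,⟨t,⟨e,e⟩⟩⟩⟩.

⟨e,⟨s,⟨t,⟨e,e⟩⟩⟩⟩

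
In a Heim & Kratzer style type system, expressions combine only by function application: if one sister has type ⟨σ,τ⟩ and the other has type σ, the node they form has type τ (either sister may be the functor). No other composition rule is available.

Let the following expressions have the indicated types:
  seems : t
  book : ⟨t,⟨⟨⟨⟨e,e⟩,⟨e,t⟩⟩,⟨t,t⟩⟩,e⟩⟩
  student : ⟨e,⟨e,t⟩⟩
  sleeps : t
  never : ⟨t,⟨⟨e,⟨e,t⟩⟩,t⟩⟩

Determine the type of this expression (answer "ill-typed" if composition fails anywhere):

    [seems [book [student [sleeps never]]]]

ill-typed

[sleeps never] — never of type ⟨t,⟨⟨e,⟨e,t⟩⟩,t⟩⟩ combines with sleeps of type t: type ⟨⟨e,⟨e,t⟩⟩,t⟩.
[student [sleeps never]] — [sleeps never] of type ⟨⟨e,⟨e,t⟩⟩,t⟩ combines with student of type ⟨e,⟨e,t⟩⟩: type t.
[book [student [sleeps never]]] — book of type ⟨t,⟨⟨⟨⟨e,e⟩,⟨e,t⟩⟩,⟨t,t⟩⟩,e⟩⟩ combines with [student [sleeps never]] of type t: type ⟨⟨⟨⟨e,e⟩,⟨e,t⟩⟩,⟨t,t⟩⟩,e⟩.
At [seems [book [student [sleeps never]]]]: neither t nor ⟨⟨⟨⟨e,e⟩,⟨e,t⟩⟩,⟨t,t⟩⟩,e⟩ can take the other as argument; the node is ill-typed.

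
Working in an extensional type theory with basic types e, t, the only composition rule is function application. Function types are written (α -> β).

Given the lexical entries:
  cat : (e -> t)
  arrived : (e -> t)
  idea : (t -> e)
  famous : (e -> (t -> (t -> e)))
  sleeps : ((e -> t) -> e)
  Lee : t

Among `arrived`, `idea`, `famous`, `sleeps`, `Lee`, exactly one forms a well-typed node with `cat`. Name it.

arrived : (e -> t) — no; cat wants e, and arrived wants e.
idea : (t -> e) — no; cat wants e, and idea wants t.
famous : (e -> (t -> (t -> e))) — no; cat wants e, and famous wants e.
sleeps — combines: sleeps : ((e -> t) -> e) takes cat : (e -> t) as argument, giving e.
Lee : t — no; cat wants e, and Lee wants nothing (atomic).

sleeps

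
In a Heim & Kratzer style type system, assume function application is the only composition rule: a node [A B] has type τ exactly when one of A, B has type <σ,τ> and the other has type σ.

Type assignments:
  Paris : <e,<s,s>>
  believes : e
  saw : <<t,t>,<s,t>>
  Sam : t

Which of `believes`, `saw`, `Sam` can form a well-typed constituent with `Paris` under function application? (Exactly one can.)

believes

believes — combines: Paris : <e,<s,s>> takes believes : e as argument, giving <s,s>.
saw : <<t,t>,<s,t>> — neither side's domain matches the other.
Sam : t — neither side's domain matches the other.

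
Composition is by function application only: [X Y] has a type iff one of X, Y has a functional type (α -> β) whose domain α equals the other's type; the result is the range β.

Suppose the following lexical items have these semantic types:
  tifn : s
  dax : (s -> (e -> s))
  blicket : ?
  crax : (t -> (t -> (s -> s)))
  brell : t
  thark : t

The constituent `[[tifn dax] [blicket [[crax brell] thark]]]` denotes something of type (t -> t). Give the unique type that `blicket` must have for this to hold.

[[tifn dax] [blicket [[crax brell] thark]]] is required to be (t -> t). [tifn dax] : (e -> s) cannot yield (t -> t) as functor, so [blicket [[crax brell] thark]] : ((e -> s) -> (t -> t)).
[blicket [[crax brell] thark]] is required to be ((e -> s) -> (t -> t)). [[crax brell] thark] : (s -> s) cannot yield ((e -> s) -> (t -> t)) as functor, so blicket : ((s -> s) -> ((e -> s) -> (t -> t))).

((s -> s) -> ((e -> s) -> (t -> t)))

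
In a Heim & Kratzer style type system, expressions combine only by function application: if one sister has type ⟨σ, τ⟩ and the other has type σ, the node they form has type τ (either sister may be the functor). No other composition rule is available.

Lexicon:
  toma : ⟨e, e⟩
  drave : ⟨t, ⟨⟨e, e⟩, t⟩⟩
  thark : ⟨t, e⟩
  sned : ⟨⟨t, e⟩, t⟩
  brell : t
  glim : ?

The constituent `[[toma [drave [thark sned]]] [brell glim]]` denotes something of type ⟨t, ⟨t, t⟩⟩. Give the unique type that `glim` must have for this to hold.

⟨t, ⟨t, ⟨t, ⟨t, t⟩⟩⟩⟩

At [[toma [drave [thark sned]]] [brell glim]] (required: ⟨t, ⟨t, t⟩⟩): [toma [drave [thark sned]]] is t, which is not a function with range ⟨t, ⟨t, t⟩⟩; hence [brell glim] is the functor — type ⟨t, ⟨t, ⟨t, t⟩⟩⟩.
At [brell glim] (required: ⟨t, ⟨t, ⟨t, t⟩⟩⟩): brell is t, which is not a function with range ⟨t, ⟨t, ⟨t, t⟩⟩⟩; hence glim is the functor — type ⟨t, ⟨t, ⟨t, ⟨t, t⟩⟩⟩⟩.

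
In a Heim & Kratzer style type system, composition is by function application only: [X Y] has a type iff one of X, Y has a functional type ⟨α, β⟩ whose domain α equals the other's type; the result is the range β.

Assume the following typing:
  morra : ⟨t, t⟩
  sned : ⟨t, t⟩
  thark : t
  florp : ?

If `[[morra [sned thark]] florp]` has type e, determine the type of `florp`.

⟨t, e⟩

[[morra [sned thark]] florp] is required to be e. [morra [sned thark]] : t cannot yield e as functor, so florp : ⟨t, e⟩.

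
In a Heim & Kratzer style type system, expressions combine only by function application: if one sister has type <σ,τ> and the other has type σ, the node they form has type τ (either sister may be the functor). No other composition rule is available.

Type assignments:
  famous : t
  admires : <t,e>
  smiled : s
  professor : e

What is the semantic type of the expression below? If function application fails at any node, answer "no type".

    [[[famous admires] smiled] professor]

At [famous admires], admires : <t,e> takes famous : t, giving e.
At [[famous admires] smiled]: neither e nor s can take the other as argument; the node is ill-typed.

no type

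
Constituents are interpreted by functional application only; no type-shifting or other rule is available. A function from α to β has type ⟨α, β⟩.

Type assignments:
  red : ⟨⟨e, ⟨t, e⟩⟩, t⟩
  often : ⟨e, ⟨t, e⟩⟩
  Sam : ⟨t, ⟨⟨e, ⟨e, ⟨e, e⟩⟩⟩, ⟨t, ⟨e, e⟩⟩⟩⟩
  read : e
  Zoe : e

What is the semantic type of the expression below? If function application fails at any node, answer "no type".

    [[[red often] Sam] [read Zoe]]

no type

[red often]: ⟨⟨e, ⟨t, e⟩⟩, t⟩ applied to ⟨e, ⟨t, e⟩⟩ yields t.
[[red often] Sam]: ⟨t, ⟨⟨e, ⟨e, ⟨e, e⟩⟩⟩, ⟨t, ⟨e, e⟩⟩⟩⟩ applied to t yields ⟨⟨e, ⟨e, ⟨e, e⟩⟩⟩, ⟨t, ⟨e, e⟩⟩⟩.
[read Zoe]: e with e — neither is a function whose domain matches the other; composition fails here.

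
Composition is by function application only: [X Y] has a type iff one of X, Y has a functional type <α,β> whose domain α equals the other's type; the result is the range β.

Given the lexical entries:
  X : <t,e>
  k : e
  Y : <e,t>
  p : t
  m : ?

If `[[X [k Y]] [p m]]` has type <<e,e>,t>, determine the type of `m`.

<t,<e,<<e,e>,t>>>

[[X [k Y]] [p m]] is required to be <<e,e>,t>. [X [k Y]] : e cannot yield <<e,e>,t> as functor, so [p m] : <e,<<e,e>,t>>.
[p m] is required to be <e,<<e,e>,t>>. p : t cannot yield <e,<<e,e>,t>> as functor, so m : <t,<e,<<e,e>,t>>>.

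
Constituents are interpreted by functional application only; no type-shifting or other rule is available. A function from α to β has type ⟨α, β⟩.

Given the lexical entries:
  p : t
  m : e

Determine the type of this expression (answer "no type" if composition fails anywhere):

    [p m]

no type

[p m]: t with e — neither is a function whose domain matches the other; composition fails here.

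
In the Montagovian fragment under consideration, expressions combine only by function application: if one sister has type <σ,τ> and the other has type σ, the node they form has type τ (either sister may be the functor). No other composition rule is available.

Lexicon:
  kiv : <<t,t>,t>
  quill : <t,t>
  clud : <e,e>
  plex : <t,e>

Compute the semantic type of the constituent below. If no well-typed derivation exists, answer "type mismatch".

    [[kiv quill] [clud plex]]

[kiv quill]: kiv is <<t,t>,t>, quill is <t,t>; result t.
[clud plex]: <e,e> with <t,e> — neither is a function whose domain matches the other; composition fails here.

type mismatch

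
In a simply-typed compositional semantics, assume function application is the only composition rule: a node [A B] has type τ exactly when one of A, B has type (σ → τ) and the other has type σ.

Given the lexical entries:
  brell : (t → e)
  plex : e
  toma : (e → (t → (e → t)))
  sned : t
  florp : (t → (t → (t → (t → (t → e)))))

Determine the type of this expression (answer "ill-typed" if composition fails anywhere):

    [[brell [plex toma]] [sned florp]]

ill-typed

[plex toma]: (e → (t → (e → t))) applied to e yields (t → (e → t)).
[brell [plex toma]]: (t → e) and (t → (e → t)) cannot combine by function application — type clash.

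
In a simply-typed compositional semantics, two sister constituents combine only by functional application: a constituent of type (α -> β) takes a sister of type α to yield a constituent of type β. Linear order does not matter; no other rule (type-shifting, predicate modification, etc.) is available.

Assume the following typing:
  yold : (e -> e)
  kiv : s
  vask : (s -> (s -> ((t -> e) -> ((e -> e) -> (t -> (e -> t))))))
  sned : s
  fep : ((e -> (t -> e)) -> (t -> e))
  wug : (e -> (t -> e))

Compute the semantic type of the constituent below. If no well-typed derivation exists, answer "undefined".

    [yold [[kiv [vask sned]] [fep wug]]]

[vask sned]: functor vask : (s -> (s -> ((t -> e) -> ((e -> e) -> (t -> (e -> t)))))), argument sned : s; result (s -> ((t -> e) -> ((e -> e) -> (t -> (e -> t))))).
[kiv [vask sned]]: functor [vask sned] : (s -> ((t -> e) -> ((e -> e) -> (t -> (e -> t))))), argument kiv : s; result ((t -> e) -> ((e -> e) -> (t -> (e -> t)))).
[fep wug]: functor fep : ((e -> (t -> e)) -> (t -> e)), argument wug : (e -> (t -> e)); result (t -> e).
[[kiv [vask sned]] [fep wug]]: functor [kiv [vask sned]] : ((t -> e) -> ((e -> e) -> (t -> (e -> t)))), argument [fep wug] : (t -> e); result ((e -> e) -> (t -> (e -> t))).
[yold [[kiv [vask sned]] [fep wug]]]: functor [[kiv [vask sned]] [fep wug]] : ((e -> e) -> (t -> (e -> t))), argument yold : (e -> e); result (t -> (e -> t)).

(t -> (e -> t))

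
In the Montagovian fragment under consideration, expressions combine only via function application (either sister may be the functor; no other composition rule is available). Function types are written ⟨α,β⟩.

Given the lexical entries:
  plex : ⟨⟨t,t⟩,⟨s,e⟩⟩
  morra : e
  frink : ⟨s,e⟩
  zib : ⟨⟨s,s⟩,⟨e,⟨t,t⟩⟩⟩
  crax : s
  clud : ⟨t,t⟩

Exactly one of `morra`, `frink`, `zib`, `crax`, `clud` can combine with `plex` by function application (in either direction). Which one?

morra : e — does not combine with plex.
frink : ⟨s,e⟩ — does not combine with plex.
zib : ⟨⟨s,s⟩,⟨e,⟨t,t⟩⟩⟩ — does not combine with plex.
crax : s — does not combine with plex.
clud — combines: plex : ⟨⟨t,t⟩,⟨s,e⟩⟩ takes clud : ⟨t,t⟩ as argument, giving ⟨s,e⟩.

clud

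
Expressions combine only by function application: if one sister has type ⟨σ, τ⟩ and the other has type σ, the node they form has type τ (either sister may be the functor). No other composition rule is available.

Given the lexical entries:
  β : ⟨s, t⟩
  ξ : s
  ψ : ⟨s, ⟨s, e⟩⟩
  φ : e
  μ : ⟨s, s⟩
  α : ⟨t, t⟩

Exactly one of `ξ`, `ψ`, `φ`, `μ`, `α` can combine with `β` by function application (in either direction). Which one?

ξ

ξ — combines: β : ⟨s, t⟩ takes ξ : s as argument, giving t.
ψ : ⟨s, ⟨s, e⟩⟩ — neither side's domain matches the other.
φ : e — neither side's domain matches the other.
μ : ⟨s, s⟩ — neither side's domain matches the other.
α : ⟨t, t⟩ — neither side's domain matches the other.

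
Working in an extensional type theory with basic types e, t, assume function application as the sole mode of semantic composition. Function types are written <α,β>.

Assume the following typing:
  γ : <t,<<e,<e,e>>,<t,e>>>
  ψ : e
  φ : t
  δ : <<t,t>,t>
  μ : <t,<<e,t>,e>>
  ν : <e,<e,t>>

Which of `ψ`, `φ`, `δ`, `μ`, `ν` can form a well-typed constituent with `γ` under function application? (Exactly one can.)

ψ : e — no; γ wants t, and ψ wants nothing (atomic).
φ — combines: γ : <t,<<e,<e,e>>,<t,e>>> takes φ : t as argument, giving <<e,<e,e>>,<t,e>>.
δ : <<t,t>,t> — no; γ wants t, and δ wants <t,t>.
μ : <t,<<e,t>,e>> — no; γ wants t, and μ wants t.
ν : <e,<e,t>> — no; γ wants t, and ν wants e.

φ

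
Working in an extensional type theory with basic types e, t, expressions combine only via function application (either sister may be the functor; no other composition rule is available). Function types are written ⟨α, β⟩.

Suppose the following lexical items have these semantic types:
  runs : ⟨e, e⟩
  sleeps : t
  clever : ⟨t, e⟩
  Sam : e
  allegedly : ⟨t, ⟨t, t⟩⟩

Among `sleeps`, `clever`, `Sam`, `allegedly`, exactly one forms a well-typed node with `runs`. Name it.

Sam

sleeps : t — does not combine with runs.
clever : ⟨t, e⟩ — does not combine with runs.
Sam — combines: runs : ⟨e, e⟩ takes Sam : e as argument, giving e.
allegedly : ⟨t, ⟨t, t⟩⟩ — does not combine with runs.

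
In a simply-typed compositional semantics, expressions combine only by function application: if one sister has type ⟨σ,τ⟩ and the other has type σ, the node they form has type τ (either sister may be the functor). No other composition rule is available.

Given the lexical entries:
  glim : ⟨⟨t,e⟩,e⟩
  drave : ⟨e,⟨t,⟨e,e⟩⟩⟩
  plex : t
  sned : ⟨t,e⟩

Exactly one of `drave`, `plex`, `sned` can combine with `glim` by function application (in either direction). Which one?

drave : ⟨e,⟨t,⟨e,e⟩⟩⟩ — does not combine with glim.
plex : t — does not combine with glim.
sned — combines: glim : ⟨⟨t,e⟩,e⟩ takes sned : ⟨t,e⟩ as argument, giving e.

sned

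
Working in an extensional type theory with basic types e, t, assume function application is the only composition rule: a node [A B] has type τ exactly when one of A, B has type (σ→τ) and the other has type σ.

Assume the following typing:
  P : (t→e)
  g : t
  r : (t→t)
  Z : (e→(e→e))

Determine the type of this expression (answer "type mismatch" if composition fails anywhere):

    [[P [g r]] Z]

(e→e)

At [g r], r : (t→t) takes g : t, giving t.
At [P [g r]], P : (t→e) takes [g r] : t, giving e.
At [[P [g r]] Z], Z : (e→(e→e)) takes [P [g r]] : e, giving (e→e).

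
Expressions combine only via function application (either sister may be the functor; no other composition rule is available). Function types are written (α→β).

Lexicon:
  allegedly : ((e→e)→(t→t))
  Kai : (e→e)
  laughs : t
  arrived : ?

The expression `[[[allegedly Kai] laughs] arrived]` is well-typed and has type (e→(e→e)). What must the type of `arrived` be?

(t→(e→(e→e)))

[[[allegedly Kai] laughs] arrived] must have type (e→(e→e)). The sister [[allegedly Kai] laughs] has type t; that is not a function onto (e→(e→e)), so arrived must be the functor, of type (t→(e→(e→e))).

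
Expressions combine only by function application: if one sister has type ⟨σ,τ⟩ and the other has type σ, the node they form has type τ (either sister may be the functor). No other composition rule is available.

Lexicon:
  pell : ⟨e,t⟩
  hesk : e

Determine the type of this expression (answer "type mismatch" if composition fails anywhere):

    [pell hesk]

t

[pell hesk]: ⟨e,t⟩ applied to e yields t.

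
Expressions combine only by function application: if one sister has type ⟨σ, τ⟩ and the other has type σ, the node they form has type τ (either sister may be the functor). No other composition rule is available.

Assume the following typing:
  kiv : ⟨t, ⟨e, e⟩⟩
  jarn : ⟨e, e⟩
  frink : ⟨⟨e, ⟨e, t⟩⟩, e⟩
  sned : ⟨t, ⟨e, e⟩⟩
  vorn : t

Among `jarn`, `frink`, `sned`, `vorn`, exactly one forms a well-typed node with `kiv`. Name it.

vorn

jarn : ⟨e, e⟩ — kiv needs t; jarn needs e; neither fits.
frink : ⟨⟨e, ⟨e, t⟩⟩, e⟩ — kiv needs t; frink needs ⟨e, ⟨e, t⟩⟩; neither fits.
sned : ⟨t, ⟨e, e⟩⟩ — kiv needs t; sned needs t; neither fits.
vorn — combines: kiv : ⟨t, ⟨e, e⟩⟩ takes vorn : t as argument, giving ⟨e, e⟩.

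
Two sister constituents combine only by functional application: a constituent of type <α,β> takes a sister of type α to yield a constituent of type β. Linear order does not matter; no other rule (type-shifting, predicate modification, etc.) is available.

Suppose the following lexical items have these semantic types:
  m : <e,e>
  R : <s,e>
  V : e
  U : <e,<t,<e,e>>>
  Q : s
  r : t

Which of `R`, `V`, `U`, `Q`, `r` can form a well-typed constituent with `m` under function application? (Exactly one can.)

V

R : <s,e> — no; m wants e, and R wants s.
V — combines: m : <e,e> takes V : e as argument, giving e.
U : <e,<t,<e,e>>> — no; m wants e, and U wants e.
Q : s — no; m wants e, and Q wants nothing (atomic).
r : t — no; m wants e, and r wants nothing (atomic).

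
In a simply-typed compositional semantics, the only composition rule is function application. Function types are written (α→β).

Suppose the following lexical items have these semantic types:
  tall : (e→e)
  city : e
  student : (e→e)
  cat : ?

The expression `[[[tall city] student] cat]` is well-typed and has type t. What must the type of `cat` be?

[[[tall city] student] cat] must have type t. The sister [[tall city] student] has type e; that is not a function onto t, so cat must be the functor, of type (e→t).

(e→t)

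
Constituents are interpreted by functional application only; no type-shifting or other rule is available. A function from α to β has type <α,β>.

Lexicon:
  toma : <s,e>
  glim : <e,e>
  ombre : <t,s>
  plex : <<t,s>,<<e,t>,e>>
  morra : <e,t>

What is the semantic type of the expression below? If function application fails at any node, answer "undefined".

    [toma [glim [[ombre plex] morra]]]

undefined

[ombre plex] — plex of type <<t,s>,<<e,t>,e>> combines with ombre of type <t,s>: type <<e,t>,e>.
[[ombre plex] morra] — [ombre plex] of type <<e,t>,e> combines with morra of type <e,t>: type e.
[glim [[ombre plex] morra]] — glim of type <e,e> combines with [[ombre plex] morra] of type e: type e.
[toma [glim [[ombre plex] morra]]]: <s,e> with e — neither is a function whose domain matches the other; composition fails here.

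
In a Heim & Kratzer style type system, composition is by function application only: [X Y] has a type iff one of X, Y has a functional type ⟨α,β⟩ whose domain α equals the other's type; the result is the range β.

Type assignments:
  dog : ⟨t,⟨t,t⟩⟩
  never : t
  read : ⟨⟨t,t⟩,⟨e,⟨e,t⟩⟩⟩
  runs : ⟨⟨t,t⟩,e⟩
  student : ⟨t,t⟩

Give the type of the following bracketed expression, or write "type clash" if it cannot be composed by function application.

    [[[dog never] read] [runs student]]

⟨e,t⟩

[dog never]: functor dog : ⟨t,⟨t,t⟩⟩, argument never : t; result ⟨t,t⟩.
[[dog never] read]: functor read : ⟨⟨t,t⟩,⟨e,⟨e,t⟩⟩⟩, argument [dog never] : ⟨t,t⟩; result ⟨e,⟨e,t⟩⟩.
[runs student]: functor runs : ⟨⟨t,t⟩,e⟩, argument student : ⟨t,t⟩; result e.
[[[dog never] read] [runs student]]: functor [[dog never] read] : ⟨e,⟨e,t⟩⟩, argument [runs student] : e; result ⟨e,t⟩.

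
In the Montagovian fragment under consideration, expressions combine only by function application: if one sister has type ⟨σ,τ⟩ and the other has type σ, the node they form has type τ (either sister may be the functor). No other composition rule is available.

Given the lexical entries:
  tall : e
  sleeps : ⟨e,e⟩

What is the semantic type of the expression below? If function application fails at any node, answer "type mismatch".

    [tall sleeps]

e

At [tall sleeps], sleeps : ⟨e,e⟩ takes tall : e, giving e.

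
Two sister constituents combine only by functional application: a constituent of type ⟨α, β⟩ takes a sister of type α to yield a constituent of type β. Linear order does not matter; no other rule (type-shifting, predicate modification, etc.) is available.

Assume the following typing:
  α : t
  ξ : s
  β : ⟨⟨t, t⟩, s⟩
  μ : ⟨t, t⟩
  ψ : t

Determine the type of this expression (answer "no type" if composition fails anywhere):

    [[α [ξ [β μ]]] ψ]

no type

[β μ]: ⟨⟨t, t⟩, s⟩ applied to ⟨t, t⟩ yields s.
[ξ [β μ]]: s and s cannot combine by function application — type clash.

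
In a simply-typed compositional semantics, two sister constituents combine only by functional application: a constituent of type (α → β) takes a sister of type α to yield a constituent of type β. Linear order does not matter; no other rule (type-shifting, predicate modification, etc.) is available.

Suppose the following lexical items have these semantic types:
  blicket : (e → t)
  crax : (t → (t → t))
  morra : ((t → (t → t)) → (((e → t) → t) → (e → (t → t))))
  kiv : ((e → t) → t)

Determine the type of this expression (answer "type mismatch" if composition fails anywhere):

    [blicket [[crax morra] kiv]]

type mismatch

[crax morra]: morra is ((t → (t → t)) → (((e → t) → t) → (e → (t → t)))), crax is (t → (t → t)); result (((e → t) → t) → (e → (t → t))).
[[crax morra] kiv]: [crax morra] is (((e → t) → t) → (e → (t → t))), kiv is ((e → t) → t); result (e → (t → t)).
[blicket [[crax morra] kiv]]: (e → t) and (e → (t → t)) cannot combine by function application — type clash.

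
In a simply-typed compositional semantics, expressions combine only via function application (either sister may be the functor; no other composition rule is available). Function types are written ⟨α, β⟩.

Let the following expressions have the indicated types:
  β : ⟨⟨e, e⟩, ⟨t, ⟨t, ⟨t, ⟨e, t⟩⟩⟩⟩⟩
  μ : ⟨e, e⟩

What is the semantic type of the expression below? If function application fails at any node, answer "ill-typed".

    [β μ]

⟨t, ⟨t, ⟨t, ⟨e, t⟩⟩⟩⟩

[β μ]: functor β : ⟨⟨e, e⟩, ⟨t, ⟨t, ⟨t, ⟨e, t⟩⟩⟩⟩⟩, argument μ : ⟨e, e⟩; result ⟨t, ⟨t, ⟨t, ⟨e, t⟩⟩⟩⟩.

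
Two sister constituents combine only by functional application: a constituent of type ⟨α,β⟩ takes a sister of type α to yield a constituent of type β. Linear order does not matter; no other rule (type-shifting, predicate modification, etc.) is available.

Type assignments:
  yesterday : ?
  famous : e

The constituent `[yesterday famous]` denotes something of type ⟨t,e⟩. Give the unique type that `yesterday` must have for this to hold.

At [yesterday famous] (required: ⟨t,e⟩): famous is e, which is not a function with range ⟨t,e⟩; hence yesterday is the functor — type ⟨e,⟨t,e⟩⟩.

⟨e,⟨t,e⟩⟩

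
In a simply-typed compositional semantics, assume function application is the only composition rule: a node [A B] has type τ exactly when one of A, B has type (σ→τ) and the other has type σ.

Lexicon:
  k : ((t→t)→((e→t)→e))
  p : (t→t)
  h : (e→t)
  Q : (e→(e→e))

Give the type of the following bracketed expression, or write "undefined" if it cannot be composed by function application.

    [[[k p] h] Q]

[k p]: k is ((t→t)→((e→t)→e)), p is (t→t); result ((e→t)→e).
[[k p] h]: [k p] is ((e→t)→e), h is (e→t); result e.
[[[k p] h] Q]: Q is (e→(e→e)), [[k p] h] is e; result (e→e).

(e→e)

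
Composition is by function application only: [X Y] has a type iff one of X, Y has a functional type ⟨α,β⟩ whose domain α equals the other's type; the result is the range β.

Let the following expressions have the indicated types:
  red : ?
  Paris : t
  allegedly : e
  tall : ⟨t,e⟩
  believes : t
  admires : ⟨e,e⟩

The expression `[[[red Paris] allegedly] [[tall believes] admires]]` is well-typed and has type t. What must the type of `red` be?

⟨t,⟨e,⟨e,t⟩⟩⟩

[[[red Paris] allegedly] [[tall believes] admires]] is required to be t. [[tall believes] admires] : e cannot yield t as functor, so [[red Paris] allegedly] : ⟨e,t⟩.
[[red Paris] allegedly] is required to be ⟨e,t⟩. allegedly : e cannot yield ⟨e,t⟩ as functor, so [red Paris] : ⟨e,⟨e,t⟩⟩.
[red Paris] is required to be ⟨e,⟨e,t⟩⟩. Paris : t cannot yield ⟨e,⟨e,t⟩⟩ as functor, so red : ⟨t,⟨e,⟨e,t⟩⟩⟩.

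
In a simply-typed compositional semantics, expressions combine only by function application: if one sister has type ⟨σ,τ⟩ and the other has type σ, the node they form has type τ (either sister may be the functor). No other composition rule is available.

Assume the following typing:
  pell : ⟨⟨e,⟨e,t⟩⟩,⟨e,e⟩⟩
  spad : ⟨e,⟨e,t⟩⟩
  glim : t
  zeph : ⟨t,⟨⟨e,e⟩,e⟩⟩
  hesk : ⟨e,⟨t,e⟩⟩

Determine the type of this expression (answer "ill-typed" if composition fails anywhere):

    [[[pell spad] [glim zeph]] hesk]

[pell spad] — pell of type ⟨⟨e,⟨e,t⟩⟩,⟨e,e⟩⟩ combines with spad of type ⟨e,⟨e,t⟩⟩: type ⟨e,e⟩.
[glim zeph] — zeph of type ⟨t,⟨⟨e,e⟩,e⟩⟩ combines with glim of type t: type ⟨⟨e,e⟩,e⟩.
[[pell spad] [glim zeph]] — [glim zeph] of type ⟨⟨e,e⟩,e⟩ combines with [pell spad] of type ⟨e,e⟩: type e.
[[[pell spad] [glim zeph]] hesk] — hesk of type ⟨e,⟨t,e⟩⟩ combines with [[pell spad] [glim zeph]] of type e: type ⟨t,e⟩.

⟨t,e⟩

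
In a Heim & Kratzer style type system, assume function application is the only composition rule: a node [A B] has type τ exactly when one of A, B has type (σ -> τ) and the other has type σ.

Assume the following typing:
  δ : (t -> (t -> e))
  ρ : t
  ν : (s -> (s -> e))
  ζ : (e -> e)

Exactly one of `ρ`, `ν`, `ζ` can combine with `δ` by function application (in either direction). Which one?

ρ — combines: δ : (t -> (t -> e)) takes ρ : t as argument, giving (t -> e).
ν : (s -> (s -> e)) — δ needs t; ν needs s; neither fits.
ζ : (e -> e) — δ needs t; ζ needs e; neither fits.

ρ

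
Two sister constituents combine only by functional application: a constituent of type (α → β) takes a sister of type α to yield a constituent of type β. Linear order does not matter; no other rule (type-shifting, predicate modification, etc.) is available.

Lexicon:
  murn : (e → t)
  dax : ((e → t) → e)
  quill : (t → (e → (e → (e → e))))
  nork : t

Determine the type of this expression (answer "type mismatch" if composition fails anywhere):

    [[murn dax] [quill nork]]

At [murn dax], dax : ((e → t) → e) takes murn : (e → t), giving e.
At [quill nork], quill : (t → (e → (e → (e → e)))) takes nork : t, giving (e → (e → (e → e))).
At [[murn dax] [quill nork]], [quill nork] : (e → (e → (e → e))) takes [murn dax] : e, giving (e → (e → e)).

(e → (e → e))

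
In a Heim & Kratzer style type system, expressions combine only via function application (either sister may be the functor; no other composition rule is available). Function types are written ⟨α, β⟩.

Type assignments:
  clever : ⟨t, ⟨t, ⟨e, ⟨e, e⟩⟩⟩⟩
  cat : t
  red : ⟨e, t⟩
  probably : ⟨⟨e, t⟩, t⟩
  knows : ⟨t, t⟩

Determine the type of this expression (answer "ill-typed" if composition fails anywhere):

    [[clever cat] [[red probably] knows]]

[clever cat]: clever is ⟨t, ⟨t, ⟨e, ⟨e, e⟩⟩⟩⟩, cat is t; result ⟨t, ⟨e, ⟨e, e⟩⟩⟩.
[red probably]: probably is ⟨⟨e, t⟩, t⟩, red is ⟨e, t⟩; result t.
[[red probably] knows]: knows is ⟨t, t⟩, [red probably] is t; result t.
[[clever cat] [[red probably] knows]]: [clever cat] is ⟨t, ⟨e, ⟨e, e⟩⟩⟩, [[red probably] knows] is t; result ⟨e, ⟨e, e⟩⟩.

⟨e, ⟨e, e⟩⟩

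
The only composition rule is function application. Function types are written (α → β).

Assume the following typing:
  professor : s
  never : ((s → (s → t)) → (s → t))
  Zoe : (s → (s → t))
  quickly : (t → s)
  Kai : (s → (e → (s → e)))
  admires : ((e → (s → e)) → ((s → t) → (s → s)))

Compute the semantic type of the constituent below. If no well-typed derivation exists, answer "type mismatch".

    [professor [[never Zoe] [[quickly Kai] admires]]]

type mismatch

[never Zoe] — never of type ((s → (s → t)) → (s → t)) combines with Zoe of type (s → (s → t)): type (s → t).
[quickly Kai]: (t → s) with (s → (e → (s → e))) — neither is a function whose domain matches the other; composition fails here.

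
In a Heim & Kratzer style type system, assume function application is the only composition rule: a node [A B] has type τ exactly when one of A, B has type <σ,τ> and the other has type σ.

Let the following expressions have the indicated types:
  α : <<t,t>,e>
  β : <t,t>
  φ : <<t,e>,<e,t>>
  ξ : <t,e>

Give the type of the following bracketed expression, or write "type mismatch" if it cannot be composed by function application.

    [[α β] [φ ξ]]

t

[α β]: <<t,t>,e> applied to <t,t> yields e.
[φ ξ]: <<t,e>,<e,t>> applied to <t,e> yields <e,t>.
[[α β] [φ ξ]]: <e,t> applied to e yields t.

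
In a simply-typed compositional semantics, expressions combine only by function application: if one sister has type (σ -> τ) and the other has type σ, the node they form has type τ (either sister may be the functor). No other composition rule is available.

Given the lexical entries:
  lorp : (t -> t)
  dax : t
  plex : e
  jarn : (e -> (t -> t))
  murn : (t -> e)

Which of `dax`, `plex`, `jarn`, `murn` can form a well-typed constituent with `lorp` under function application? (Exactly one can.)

dax — combines: lorp : (t -> t) takes dax : t as argument, giving t.
plex : e — no; lorp wants t, and plex wants nothing (atomic).
jarn : (e -> (t -> t)) — no; lorp wants t, and jarn wants e.
murn : (t -> e) — no; lorp wants t, and murn wants t.

dax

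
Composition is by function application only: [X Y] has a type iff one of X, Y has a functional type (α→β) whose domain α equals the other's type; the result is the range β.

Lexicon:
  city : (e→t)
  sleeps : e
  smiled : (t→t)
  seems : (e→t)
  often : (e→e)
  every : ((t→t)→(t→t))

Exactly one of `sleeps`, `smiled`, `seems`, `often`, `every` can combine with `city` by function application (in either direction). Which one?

sleeps

sleeps — combines: city : (e→t) takes sleeps : e as argument, giving t.
smiled : (t→t) — neither side's domain matches the other.
seems : (e→t) — neither side's domain matches the other.
often : (e→e) — neither side's domain matches the other.
every : ((t→t)→(t→t)) — neither side's domain matches the other.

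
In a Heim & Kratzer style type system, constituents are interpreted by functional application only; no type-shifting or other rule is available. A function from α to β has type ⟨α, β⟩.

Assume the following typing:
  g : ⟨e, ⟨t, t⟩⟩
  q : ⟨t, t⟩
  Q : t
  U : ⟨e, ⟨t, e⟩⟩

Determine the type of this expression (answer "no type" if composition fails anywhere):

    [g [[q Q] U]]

no type

At [q Q], q : ⟨t, t⟩ takes Q : t, giving t.
[[q Q] U]: t and ⟨e, ⟨t, e⟩⟩ cannot combine by function application — type clash.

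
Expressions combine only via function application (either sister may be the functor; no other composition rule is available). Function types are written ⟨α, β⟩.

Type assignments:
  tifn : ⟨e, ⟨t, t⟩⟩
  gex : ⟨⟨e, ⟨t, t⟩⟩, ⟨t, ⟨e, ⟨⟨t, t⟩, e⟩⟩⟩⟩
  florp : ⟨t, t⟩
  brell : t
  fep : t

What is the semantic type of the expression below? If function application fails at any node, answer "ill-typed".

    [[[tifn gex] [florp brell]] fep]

ill-typed

[tifn gex]: gex is ⟨⟨e, ⟨t, t⟩⟩, ⟨t, ⟨e, ⟨⟨t, t⟩, e⟩⟩⟩⟩, tifn is ⟨e, ⟨t, t⟩⟩; result ⟨t, ⟨e, ⟨⟨t, t⟩, e⟩⟩⟩.
[florp brell]: florp is ⟨t, t⟩, brell is t; result t.
[[tifn gex] [florp brell]]: [tifn gex] is ⟨t, ⟨e, ⟨⟨t, t⟩, e⟩⟩⟩, [florp brell] is t; result ⟨e, ⟨⟨t, t⟩, e⟩⟩.
At [[[tifn gex] [florp brell]] fep]: neither ⟨e, ⟨⟨t, t⟩, e⟩⟩ nor t can take the other as argument; the node is ill-typed.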